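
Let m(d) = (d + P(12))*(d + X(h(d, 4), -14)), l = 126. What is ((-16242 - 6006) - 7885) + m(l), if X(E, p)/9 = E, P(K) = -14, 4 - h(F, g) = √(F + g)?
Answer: -11989 - 1008*√130 ≈ -23482.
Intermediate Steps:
h(F, g) = 4 - √(F + g)
X(E, p) = 9*E
m(d) = (-14 + d)*(36 + d - 9*√(4 + d)) (m(d) = (d - 14)*(d + 9*(4 - √(d + 4))) = (-14 + d)*(d + 9*(4 - √(4 + d))) = (-14 + d)*(d + (36 - 9*√(4 + d))) = (-14 + d)*(36 + d - 9*√(4 + d)))
((-16242 - 6006) - 7885) + m(l) = ((-16242 - 6006) - 7885) + (-504 + 126² + 22*126 + 126*√(4 + 126) - 9*126*√(4 + 126)) = (-22248 - 7885) + (-504 + 15876 + 2772 + 126*√130 - 9*126*√130) = -30133 + (-504 + 15876 + 2772 + 126*√130 - 1134*√130) = -30133 + (18144 - 1008*√130) = -11989 - 1008*√130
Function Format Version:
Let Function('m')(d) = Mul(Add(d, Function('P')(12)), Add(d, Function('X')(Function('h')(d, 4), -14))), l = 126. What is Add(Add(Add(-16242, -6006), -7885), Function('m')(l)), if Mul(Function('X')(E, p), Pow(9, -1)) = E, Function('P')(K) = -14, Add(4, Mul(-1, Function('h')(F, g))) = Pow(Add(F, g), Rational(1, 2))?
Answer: Add(-11989, Mul(-1008, Pow(130, Rational(1, 2)))) ≈ -23482.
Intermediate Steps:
Function('h')(F, g) = Add(4, Mul(-1, Pow(Add(F, g), Rational(1, 2))))
Function('X')(E, p) = Mul(9, E)
Function('m')(d) = Mul(Add(-14, d), Add(36, d, Mul(-9, Pow(Add(4, d), Rational(1, 2))))) (Function('m')(d) = Mul(Add(d, -14), Add(d, Mul(9, Add(4, Mul(-1, Pow(Add(d, 4), Rational(1, 2))))))) = Mul(Add(-14, d), Add(d, Mul(9, Add(4, Mul(-1, Pow(Add(4, d), Rational(1, 2))))))) = Mul(Add(-14, d), Add(d, Add(36, Mul(-9, Pow(Add(4, d), Rational(1, 2)))))) = Mul(Add(-14, d), Add(36, d, Mul(-9, Pow(Add(4, d), Rational(1, 2))))))
Add(Add(Add(-16242, -6006), -7885), Function('m')(l)) = Add(Add(Add(-16242, -6006), -7885), Add(-504, Pow(126, 2), Mul(22, 126), Mul(126, Pow(Add(4, 126), Rational(1, 2))), Mul(-9, 126, Pow(Add(4, 126), Rational(1, 2))))) = Add(Add(-22248, -7885), Add(-504, 15876, 2772, Mul(126, Pow(130, Rational(1, 2))), Mul(-9, 126, Pow(130, Rational(1, 2))))) = Add(-30133, Add(-504, 15876, 2772, Mul(126, Pow(130, Rational(1, 2))), Mul(-1134, Pow(130, Rational(1, 2))))) = Add(-30133, Add(18144, Mul(-1008, Pow(130, Rational(1, 2))))) = Add(-11989, Mul(-1008, Pow(130, Rational(1, 2))))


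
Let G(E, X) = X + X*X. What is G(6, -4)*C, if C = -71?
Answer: -852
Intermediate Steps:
G(E, X) = X + X²
G(6, -4)*C = -4*(1 - 4)*(-71) = -4*(-3)*(-71) = 12*(-71) = -852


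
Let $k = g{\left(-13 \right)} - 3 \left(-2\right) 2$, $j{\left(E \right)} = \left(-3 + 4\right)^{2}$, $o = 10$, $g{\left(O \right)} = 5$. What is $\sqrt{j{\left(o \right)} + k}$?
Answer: $3 \sqrt{2} \approx 4.2426$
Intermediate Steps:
$j{\left(E \right)} = 1$ ($j{\left(E \right)} = 1^{2} = 1$)
$k = 17$ ($k = 5 - 3 \left(-2\right) 2 = 5 - \left(-6\right) 2 = 5 - -12 = 5 + 12 = 17$)
$\sqrt{j{\left(o \right)} + k} = \sqrt{1 + 17} = \sqrt{18} = 3 \sqrt{2}$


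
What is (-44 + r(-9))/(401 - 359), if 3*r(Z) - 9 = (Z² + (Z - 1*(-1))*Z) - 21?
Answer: 1/14 ≈ 0.071429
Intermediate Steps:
r(Z) = -4 + Z²/3 + Z*(1 + Z)/3 (r(Z) = 3 + ((Z² + (Z - 1*(-1))*Z) - 21)/3 = 3 + ((Z² + (Z + 1)*Z) - 21)/3 = 3 + ((Z² + (1 + Z)*Z) - 21)/3 = 3 + ((Z² + Z*(1 + Z)) - 21)/3 = 3 + (-21 + Z² + Z*(1 + Z))/3 = 3 + (-7 + Z²/3 + Z*(1 + Z)/3) = -4 + Z²/3 + Z*(1 + Z)/3)
(-44 + r(-9))/(401 - 359) = (-44 + (-4 + (⅓)*(-9) + (⅔)*(-9)²))/(401 - 359) = (-44 + (-4 - 3 + (⅔)*81))/42 = (-44 + (-4 - 3 + 54))*(1/42) = (-44 + 47)*(1/42) = 3*(1/42) = 1/14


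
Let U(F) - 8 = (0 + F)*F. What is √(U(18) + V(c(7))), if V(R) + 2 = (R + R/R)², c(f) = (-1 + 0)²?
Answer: √334 ≈ 18.276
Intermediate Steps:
U(F) = 8 + F² (U(F) = 8 + (0 + F)*F = 8 + F*F = 8 + F²)
c(f) = 1 (c(f) = (-1)² = 1)
V(R) = -2 + (1 + R)² (V(R) = -2 + (R + R/R)² = -2 + (R + 1)² = -2 + (1 + R)²)
√(U(18) + V(c(7))) = √((8 + 18²) + (-2 + (1 + 1)²)) = √((8 + 324) + (-2 + 2²)) = √(332 + (-2 + 4)) = √(332 + 2) = √334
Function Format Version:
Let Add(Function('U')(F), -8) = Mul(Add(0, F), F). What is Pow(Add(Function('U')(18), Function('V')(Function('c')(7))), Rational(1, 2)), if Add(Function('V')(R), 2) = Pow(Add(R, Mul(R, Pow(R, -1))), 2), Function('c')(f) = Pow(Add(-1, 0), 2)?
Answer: Pow(334, Rational(1, 2)) ≈ 18.276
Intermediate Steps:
Function('U')(F) = Add(8, Pow(F, 2)) (Function('U')(F) = Add(8, Mul(Add(0, F), F)) = Add(8, Mul(F, F)) = Add(8, Pow(F, 2)))
Function('c')(f) = 1 (Function('c')(f) = Pow(-1, 2) = 1)
Function('V')(R) = Add(-2, Pow(Add(1, R), 2)) (Function('V')(R) = Add(-2, Pow(Add(R, Mul(R, Pow(R, -1))), 2)) = Add(-2, Pow(Add(R, 1), 2)) = Add(-2, Pow(Add(1, R), 2)))
Pow(Add(Function('U')(18), Function('V')(Function('c')(7))), Rational(1, 2)) = Pow(Add(Add(8, Pow(18, 2)), Add(-2, Pow(Add(1, 1), 2))), Rational(1, 2)) = Pow(Add(Add(8, 324), Add(-2, Pow(2, 2))), Rational(1, 2)) = Pow(Add(332, Add(-2, 4)), Rational(1, 2)) = Pow(Add(332, 2), Rational(1, 2)) = Pow(334, Rational(1, 2))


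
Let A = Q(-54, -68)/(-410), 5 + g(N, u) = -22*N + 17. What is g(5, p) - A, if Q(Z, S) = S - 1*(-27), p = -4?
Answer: -981/10 ≈ -98.100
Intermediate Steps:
Q(Z, S) = 27 + S (Q(Z, S) = S + 27 = 27 + S)
g(N, u) = 12 - 22*N (g(N, u) = -5 + (-22*N + 17) = -5 + (17 - 22*N) = 12 - 22*N)
A = 1/10 (A = (27 - 68)/(-410) = -41*(-1/410) = 1/10 ≈ 0.10000)
g(5, p) - A = (12 - 22*5) - 1*1/10 = (12 - 110) - 1/10 = -98 - 1/10 = -981/10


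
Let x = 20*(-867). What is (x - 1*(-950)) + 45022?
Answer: 28632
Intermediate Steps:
x = -17340
(x - 1*(-950)) + 45022 = (-17340 - 1*(-950)) + 45022 = (-17340 + 950) + 45022 = -16390 + 45022 = 28632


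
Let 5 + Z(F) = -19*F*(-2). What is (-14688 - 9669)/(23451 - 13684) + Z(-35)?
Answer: -13063302/9767 ≈ -1337.5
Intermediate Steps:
Z(F) = -5 + 38*F (Z(F) = -5 - 19*F*(-2) = -5 + 38*F)
(-14688 - 9669)/(23451 - 13684) + Z(-35) = (-14688 - 9669)/(23451 - 13684) + (-5 + 38*(-35)) = -24357/9767 + (-5 - 1330) = -24357*1/9767 - 1335 = -24357/9767 - 1335 = -13063302/9767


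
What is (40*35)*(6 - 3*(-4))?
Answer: 25200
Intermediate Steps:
(40*35)*(6 - 3*(-4)) = 1400*(6 + 12) = 1400*18 = 25200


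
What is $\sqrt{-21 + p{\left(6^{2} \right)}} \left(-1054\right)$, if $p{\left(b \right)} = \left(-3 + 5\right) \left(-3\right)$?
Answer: $- 3162 i \sqrt{3} \approx - 5476.7 i$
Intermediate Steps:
$p{\left(b \right)} = -6$ ($p{\left(b \right)} = 2 \left(-3\right) = -6$)
$\sqrt{-21 + p{\left(6^{2} \right)}} \left(-1054\right) = \sqrt{-21 - 6} \left(-1054\right) = \sqrt{-27} \left(-1054\right) = 3 i \sqrt{3} \left(-1054\right) = - 3162 i \sqrt{3}$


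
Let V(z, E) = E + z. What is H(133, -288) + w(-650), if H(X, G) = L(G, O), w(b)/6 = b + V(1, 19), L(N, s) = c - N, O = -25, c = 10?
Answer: -3482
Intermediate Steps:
L(N, s) = 10 - N
w(b) = 120 + 6*b (w(b) = 6*(b + (19 + 1)) = 6*(b + 20) = 6*(20 + b) = 120 + 6*b)
H(X, G) = 10 - G
H(133, -288) + w(-650) = (10 - 1*(-288)) + (120 + 6*(-650)) = (10 + 288) + (120 - 3900) = 298 - 3780 = -3482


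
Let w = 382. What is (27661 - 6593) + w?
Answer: 21450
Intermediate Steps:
(27661 - 6593) + w = (27661 - 6593) + 382 = 21068 + 382 = 21450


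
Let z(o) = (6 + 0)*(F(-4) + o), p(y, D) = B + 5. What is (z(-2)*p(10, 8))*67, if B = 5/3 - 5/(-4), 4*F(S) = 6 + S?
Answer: -19095/4 ≈ -4773.8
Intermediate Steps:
F(S) = 3/2 + S/4 (F(S) = (6 + S)/4 = 3/2 + S/4)
B = 35/12 (B = 5*(1/3) - 5*(-1/4) = 5/3 + 5/4 = 35/12 ≈ 2.9167)
p(y, D) = 95/12 (p(y, D) = 35/12 + 5 = 95/12)
z(o) = 3 + 6*o (z(o) = (6 + 0)*((3/2 + (1/4)*(-4)) + o) = 6*((3/2 - 1) + o) = 6*(1/2 + o) = 3 + 6*o)
(z(-2)*p(10, 8))*67 = ((3 + 6*(-2))*(95/12))*67 = ((3 - 12)*(95/12))*67 = -9*95/12*67 = -285/4*67 = -19095/4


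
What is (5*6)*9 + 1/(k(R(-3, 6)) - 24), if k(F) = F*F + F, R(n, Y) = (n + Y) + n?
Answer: 6479/24 ≈ 269.96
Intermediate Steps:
R(n, Y) = Y + 2*n (R(n, Y) = (Y + n) + n = Y + 2*n)
k(F) = F + F² (k(F) = F² + F = F + F²)
(5*6)*9 + 1/(k(R(-3, 6)) - 24) = (5*6)*9 + 1/((6 + 2*(-3))*(1 + (6 + 2*(-3))) - 24) = 30*9 + 1/((6 - 6)*(1 + (6 - 6)) - 24) = 270 + 1/(0*(1 + 0) - 24) = 270 + 1/(0*1 - 24) = 270 + 1/(0 - 24) = 270 + 1/(-24) = 270 - 1/24 = 6479/24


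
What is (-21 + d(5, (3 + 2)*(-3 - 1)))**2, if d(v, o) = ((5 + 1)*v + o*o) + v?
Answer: 171396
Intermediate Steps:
d(v, o) = o**2 + 7*v (d(v, o) = (6*v + o**2) + v = (o**2 + 6*v) + v = o**2 + 7*v)
(-21 + d(5, (3 + 2)*(-3 - 1)))**2 = (-21 + (((3 + 2)*(-3 - 1))**2 + 7*5))**2 = (-21 + ((5*(-4))**2 + 35))**2 = (-21 + ((-20)**2 + 35))**2 = (-21 + (400 + 35))**2 = (-21 + 435)**2 = 414**2 = 171396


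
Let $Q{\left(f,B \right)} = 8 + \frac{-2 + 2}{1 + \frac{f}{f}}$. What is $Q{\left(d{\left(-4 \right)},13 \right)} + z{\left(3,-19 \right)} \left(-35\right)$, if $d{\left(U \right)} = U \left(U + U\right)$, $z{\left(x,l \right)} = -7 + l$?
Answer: $918$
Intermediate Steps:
$d{\left(U \right)} = 2 U^{2}$ ($d{\left(U \right)} = U 2 U = 2 U^{2}$)
$Q{\left(f,B \right)} = 8$ ($Q{\left(f,B \right)} = 8 + \frac{0}{1 + 1} = 8 + \frac{0}{2} = 8 + 0 \cdot \frac{1}{2} = 8 + 0 = 8$)
$Q{\left(d{\left(-4 \right)},13 \right)} + z{\left(3,-19 \right)} \left(-35\right) = 8 + \left(-7 - 19\right) \left(-35\right) = 8 - -910 = 8 + 910 = 918$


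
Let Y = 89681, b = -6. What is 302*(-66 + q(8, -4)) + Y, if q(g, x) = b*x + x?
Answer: 75789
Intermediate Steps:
q(g, x) = -5*x (q(g, x) = -6*x + x = -5*x)
302*(-66 + q(8, -4)) + Y = 302*(-66 - 5*(-4)) + 89681 = 302*(-66 + 20) + 89681 = 302*(-46) + 89681 = -13892 + 89681 = 75789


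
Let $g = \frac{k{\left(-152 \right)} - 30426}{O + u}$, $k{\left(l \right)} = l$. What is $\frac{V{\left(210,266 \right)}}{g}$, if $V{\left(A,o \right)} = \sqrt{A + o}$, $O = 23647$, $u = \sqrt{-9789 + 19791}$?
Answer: $\frac{\sqrt{119} \left(-23647 - \sqrt{10002}\right)}{15289} \approx -16.944$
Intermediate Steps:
$u = \sqrt{10002} \approx 100.01$
$g = - \frac{30578}{23647 + \sqrt{10002}}$ ($g = \frac{-152 - 30426}{23647 + \sqrt{10002}} = - \frac{30578}{23647 + \sqrt{10002}} \approx -1.2877$)
$\frac{V{\left(210,266 \right)}}{g} = \frac{\sqrt{210 + 266}}{- \frac{723077966}{559170607} + \frac{30578 \sqrt{10002}}{559170607}} = \frac{\sqrt{476}}{- \frac{723077966}{559170607} + \frac{30578 \sqrt{10002}}{559170607}} = \frac{2 \sqrt{119}}{- \frac{723077966}{559170607} + \frac{30578 \sqrt{10002}}{559170607}}$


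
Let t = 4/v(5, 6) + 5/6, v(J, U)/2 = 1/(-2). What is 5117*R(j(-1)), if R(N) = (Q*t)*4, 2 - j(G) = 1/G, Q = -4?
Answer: 777784/3 ≈ 2.5926e+5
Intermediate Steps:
v(J, U) = -1 (v(J, U) = 2/(-2) = 2*(-½) = -1)
j(G) = 2 - 1/G
t = -19/6 (t = 4/(-1) + 5/6 = 4*(-1) + 5*(⅙) = -4 + ⅚ = -19/6 ≈ -3.1667)
R(N) = 152/3 (R(N) = -4*(-19/6)*4 = (38/3)*4 = 152/3)
5117*R(j(-1)) = 5117*(152/3) = 777784/3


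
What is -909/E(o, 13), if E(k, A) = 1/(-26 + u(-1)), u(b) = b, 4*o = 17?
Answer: 24543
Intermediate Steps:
o = 17/4 (o = (¼)*17 = 17/4 ≈ 4.2500)
E(k, A) = -1/27 (E(k, A) = 1/(-26 - 1) = 1/(-27) = -1/27)
-909/E(o, 13) = -909/(-1/27) = -909*(-27) = 24543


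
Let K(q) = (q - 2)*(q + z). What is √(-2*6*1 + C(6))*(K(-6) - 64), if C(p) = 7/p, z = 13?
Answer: -20*I*√390 ≈ -394.97*I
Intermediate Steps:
K(q) = (-2 + q)*(13 + q) (K(q) = (q - 2)*(q + 13) = (-2 + q)*(13 + q))
√(-2*6*1 + C(6))*(K(-6) - 64) = √(-2*6*1 + 7/6)*((-26 + (-6)² + 11*(-6)) - 64) = √(-12*1 + 7*(⅙))*((-26 + 36 - 66) - 64) = √(-12 + 7/6)*(-56 - 64) = √(-65/6)*(-120) = (I*√390/6)*(-120) = -20*I*√390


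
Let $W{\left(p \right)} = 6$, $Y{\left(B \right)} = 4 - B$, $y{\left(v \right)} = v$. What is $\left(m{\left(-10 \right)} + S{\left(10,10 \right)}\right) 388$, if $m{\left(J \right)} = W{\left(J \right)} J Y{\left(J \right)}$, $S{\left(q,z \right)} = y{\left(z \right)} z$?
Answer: $-287120$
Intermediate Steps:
$S{\left(q,z \right)} = z^{2}$ ($S{\left(q,z \right)} = z z = z^{2}$)
$m{\left(J \right)} = 6 J \left(4 - J\right)$
$\left(m{\left(-10 \right)} + S{\left(10,10 \right)}\right) 388 = \left(6 \left(-10\right) \left(4 - -10\right) + 10^{2}\right) 388 = \left(6 \left(-10\right) \left(4 + 10\right) + 100\right) 388 = \left(6 \left(-10\right) 14 + 100\right) 388 = \left(-840 + 100\right) 388 = \left(-740\right) 388 = -287120$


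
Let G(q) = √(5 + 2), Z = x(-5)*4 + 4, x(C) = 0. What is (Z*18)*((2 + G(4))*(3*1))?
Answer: 432 + 216*√7 ≈ 1003.5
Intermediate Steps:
Z = 4 (Z = 0*4 + 4 = 0 + 4 = 4)
G(q) = √7
(Z*18)*((2 + G(4))*(3*1)) = (4*18)*((2 + √7)*(3*1)) = 72*((2 + √7)*3) = 72*(6 + 3*√7) = 432 + 216*√7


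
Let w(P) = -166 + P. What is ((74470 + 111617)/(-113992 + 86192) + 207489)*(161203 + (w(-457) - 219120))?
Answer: -16882959746751/1390 ≈ -1.2146e+10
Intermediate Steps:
((74470 + 111617)/(-113992 + 86192) + 207489)*(161203 + (w(-457) - 219120)) = ((74470 + 111617)/(-113992 + 86192) + 207489)*(161203 + ((-166 - 457) - 219120)) = (186087/(-27800) + 207489)*(161203 + (-623 - 219120)) = (186087*(-1/27800) + 207489)*(161203 - 219743) = (-186087/27800 + 207489)*(-58540) = (5768008113/27800)*(-58540) = -16882959746751/1390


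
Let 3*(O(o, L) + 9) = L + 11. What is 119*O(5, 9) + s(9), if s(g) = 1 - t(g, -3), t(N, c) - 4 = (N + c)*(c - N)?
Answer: -626/3 ≈ -208.67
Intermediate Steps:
t(N, c) = 4 + (N + c)*(c - N)
s(g) = -12 + g² (s(g) = 1 - (4 + (-3)² - g²) = 1 - (4 + 9 - g²) = 1 - (13 - g²) = 1 + (-13 + g²) = -12 + g²)
O(o, L) = -16/3 + L/3 (O(o, L) = -9 + (L + 11)/3 = -9 + (11 + L)/3 = -9 + (11/3 + L/3) = -16/3 + L/3)
119*O(5, 9) + s(9) = 119*(-16/3 + (⅓)*9) + (-12 + 9²) = 119*(-16/3 + 3) + (-12 + 81) = 119*(-7/3) + 69 = -833/3 + 69 = -626/3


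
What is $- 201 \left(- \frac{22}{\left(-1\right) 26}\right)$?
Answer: $- \frac{2211}{13} \approx -170.08$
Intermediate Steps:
$- 201 \left(- \frac{22}{\left(-1\right) 26}\right) = - 201 \left(- \frac{22}{-26}\right) = - 201 \left(\left(-22\right) \left(- \frac{1}{26}\right)\right) = \left(-201\right) \frac{11}{13} = - \frac{2211}{13}$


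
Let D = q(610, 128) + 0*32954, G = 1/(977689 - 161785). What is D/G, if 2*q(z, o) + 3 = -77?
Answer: -32636160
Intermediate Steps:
G = 1/815904 ≈ 1.2256e-6
q(z, o) = -40 (q(z, o) = -3/2 + (1/2)*(-77) = -3/2 - 77/2 = -40)
D = -40 (D = -40 + 0*32954 = -40 + 0 = -40)
D/G = -40/1/815904 = -40*815904 = -32636160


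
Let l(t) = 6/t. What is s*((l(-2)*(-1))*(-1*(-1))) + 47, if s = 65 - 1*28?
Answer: 158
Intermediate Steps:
s = 37 (s = 65 - 28 = 37)
s*((l(-2)*(-1))*(-1*(-1))) + 47 = 37*(((6/(-2))*(-1))*(-1*(-1))) + 47 = 37*(((6*(-1/2))*(-1))*1) + 47 = 37*(-3*(-1)*1) + 47 = 37*(3*1) + 47 = 37*3 + 47 = 111 + 47 = 158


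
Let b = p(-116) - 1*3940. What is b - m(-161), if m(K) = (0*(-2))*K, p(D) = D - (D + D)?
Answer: -3824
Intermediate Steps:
p(D) = -D (p(D) = D - 2*D = -D)
m(K) = 0 (m(K) = 0*K = 0)
b = -3824 (b = -1*(-116) - 1*3940 = 116 - 3940 = -3824)
b - m(-161) = -3824 - 1*0 = -3824 + 0 = -3824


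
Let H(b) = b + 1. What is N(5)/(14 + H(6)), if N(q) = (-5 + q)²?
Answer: 0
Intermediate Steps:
H(b) = 1 + b
N(5)/(14 + H(6)) = (-5 + 5)²/(14 + (1 + 6)) = 0²/(14 + 7) = 0/21 = 0*(1/21) = 0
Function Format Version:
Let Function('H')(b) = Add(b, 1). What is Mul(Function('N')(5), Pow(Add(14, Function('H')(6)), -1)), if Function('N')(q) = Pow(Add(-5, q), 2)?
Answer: 0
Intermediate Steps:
Function('H')(b) = Add(1, b)
Mul(Function('N')(5), Pow(Add(14, Function('H')(6)), -1)) = Mul(Pow(Add(-5, 5), 2), Pow(Add(14, Add(1, 6)), -1)) = Mul(Pow(0, 2), Pow(Add(14, 7), -1)) = Mul(0, Pow(21, -1)) = Mul(0, Rational(1, 21)) = 0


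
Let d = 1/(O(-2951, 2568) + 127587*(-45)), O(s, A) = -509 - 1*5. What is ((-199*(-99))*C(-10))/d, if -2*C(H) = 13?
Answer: 1470582661977/2 ≈ 7.3529e+11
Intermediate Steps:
C(H) = -13/2 (C(H) = -1/2*13 = -13/2)
O(s, A) = -514 (O(s, A) = -509 - 5 = -514)
d = -1/5741929 (d = 1/(-514 + 127587*(-45)) = 1/(-514 - 5741415) = 1/(-5741929) = -1/5741929 ≈ -1.7416e-7)
((-199*(-99))*C(-10))/d = (-199*(-99)*(-13/2))/(-1/5741929) = (19701*(-13/2))*(-5741929) = -256113/2*(-5741929) = 1470582661977/2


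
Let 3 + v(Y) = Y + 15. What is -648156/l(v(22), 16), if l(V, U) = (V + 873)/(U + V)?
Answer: -32407800/907 ≈ -35731.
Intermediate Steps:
v(Y) = 12 + Y (v(Y) = -3 + (Y + 15) = -3 + (15 + Y) = 12 + Y)
l(V, U) = (873 + V)/(U + V)
-648156/l(v(22), 16) = -648156*(16 + (12 + 22))/(873 + (12 + 22)) = -648156*(16 + 34)/(873 + 34) = -648156/(907/50) = -648156/((1/50)*907) = -648156/907/50 = -648156*50/907 = -32407800/907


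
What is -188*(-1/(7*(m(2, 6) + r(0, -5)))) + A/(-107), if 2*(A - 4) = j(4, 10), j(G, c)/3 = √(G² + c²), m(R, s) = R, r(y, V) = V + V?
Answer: -5085/1498 - 3*√29/107 ≈ -3.5455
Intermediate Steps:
r(y, V) = 2*V
j(G, c) = 3*√(G² + c²)
A = 4 + 3*√29 (A = 4 + (3*√(4² + 10²))/2 = 4 + (3*√(16 + 100))/2 = 4 + (3*√116)/2 = 4 + (3*(2*√29))/2 = 4 + (6*√29)/2 = 4 + 3*√29 ≈ 20.155)
-188*(-1/(7*(m(2, 6) + r(0, -5)))) + A/(-107) = -188*(-1/(7*(2 + 2*(-5)))) + (4 + 3*√29)/(-107) = -188*(-1/(7*(2 - 10))) + (4 + 3*√29)*(-1/107) = -188/((-7*(-8))) + (-4/107 - 3*√29/107) = -188/56 + (-4/107 - 3*√29/107) = -188*1/56 + (-4/107 - 3*√29/107) = -47/14 + (-4/107 - 3*√29/107) = -5085/1498 - 3*√29/107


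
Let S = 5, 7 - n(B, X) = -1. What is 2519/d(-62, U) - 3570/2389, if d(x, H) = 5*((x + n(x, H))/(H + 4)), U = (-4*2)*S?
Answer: 11982232/35835 ≈ 334.37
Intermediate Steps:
n(B, X) = 8 (n(B, X) = 7 - 1*(-1) = 7 + 1 = 8)
U = -40 (U = -4*2*5 = -8*5 = -40)
d(x, H) = 5*(8 + x)/(4 + H) (d(x, H) = 5*((x + 8)/(H + 4)) = 5*((8 + x)/(4 + H)) = 5*(8 + x)/(4 + H))
2519/d(-62, U) - 3570/2389 = 2519/((5*(8 - 62)/(4 - 40))) - 3570/2389 = 2519/((5*(-54)/(-36))) - 3570*1/2389 = 2519/((5*(-1/36)*(-54))) - 3570/2389 = 2519/(15/2) - 3570/2389 = 2519*(2/15) - 3570/2389 = 5038/15 - 3570/2389 = 11982232/35835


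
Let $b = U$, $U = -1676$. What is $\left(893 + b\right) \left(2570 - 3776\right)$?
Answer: $944298$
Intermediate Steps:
$b = -1676$
$\left(893 + b\right) \left(2570 - 3776\right) = \left(893 - 1676\right) \left(2570 - 3776\right) = \left(-783\right) \left(-1206\right) = 944298$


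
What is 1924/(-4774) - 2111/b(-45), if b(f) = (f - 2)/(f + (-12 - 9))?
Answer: -332616376/112189 ≈ -2964.8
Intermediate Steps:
b(f) = (-2 + f)/(-21 + f) (b(f) = (-2 + f)/(f - 21) = (-2 + f)/(-21 + f))
1924/(-4774) - 2111/b(-45) = 1924/(-4774) - 2111*(-21 - 45)/(-2 - 45) = 1924*(-1/4774) - 2111/(-47/(-66)) = -962/2387 - 2111/((-1/66*(-47))) = -962/2387 - 2111/47/66 = -962/2387 - 2111*66/47 = -962/2387 - 139326/47 = -332616376/112189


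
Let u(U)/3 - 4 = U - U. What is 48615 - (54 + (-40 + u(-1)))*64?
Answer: 46951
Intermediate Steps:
u(U) = 12 (u(U) = 12 + 3*(U - U) = 12 + 3*0 = 12 + 0 = 12)
48615 - (54 + (-40 + u(-1)))*64 = 48615 - (54 + (-40 + 12))*64 = 48615 - (54 - 28)*64 = 48615 - 26*64 = 48615 - 1*1664 = 48615 - 1664 = 46951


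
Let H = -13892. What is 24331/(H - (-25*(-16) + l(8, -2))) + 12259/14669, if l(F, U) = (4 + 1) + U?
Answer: -181669034/209693355 ≈ -0.86636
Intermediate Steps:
l(F, U) = 5 + U
24331/(H - (-25*(-16) + l(8, -2))) + 12259/14669 = 24331/(-13892 - (-25*(-16) + (5 - 2))) + 12259/14669 = 24331/(-13892 - (400 + 3)) + 12259*(1/14669) = 24331/(-13892 - 1*403) + 12259/14669 = 24331/(-13892 - 403) + 12259/14669 = 24331/(-14295) + 12259/14669 = 24331*(-1/14295) + 12259/14669 = -24331/14295 + 12259/14669 = -181669034/209693355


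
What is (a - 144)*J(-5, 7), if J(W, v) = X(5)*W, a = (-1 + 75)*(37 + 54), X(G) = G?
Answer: -164750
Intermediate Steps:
a = 6734 (a = 74*91 = 6734)
J(W, v) = 5*W
(a - 144)*J(-5, 7) = (6734 - 144)*(5*(-5)) = 6590*(-25) = -164750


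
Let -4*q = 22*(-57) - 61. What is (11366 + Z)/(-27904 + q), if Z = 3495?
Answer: -59444/110301 ≈ -0.53893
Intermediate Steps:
q = 1315/4 (q = -(22*(-57) - 61)/4 = -(-1254 - 61)/4 = -¼*(-1315) = 1315/4 ≈ 328.75)
(11366 + Z)/(-27904 + q) = (11366 + 3495)/(-27904 + 1315/4) = 14861/(-110301/4) = 14861*(-4/110301) = -59444/110301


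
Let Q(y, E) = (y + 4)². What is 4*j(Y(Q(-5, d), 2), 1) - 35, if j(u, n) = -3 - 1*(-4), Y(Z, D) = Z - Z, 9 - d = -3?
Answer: -31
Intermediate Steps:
d = 12 (d = 9 - 1*(-3) = 9 + 3 = 12)
Q(y, E) = (4 + y)²
Y(Z, D) = 0
j(u, n) = 1 (j(u, n) = -3 + 4 = 1)
4*j(Y(Q(-5, d), 2), 1) - 35 = 4*1 - 35 = 4 - 35 = -31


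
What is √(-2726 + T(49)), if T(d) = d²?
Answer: 5*I*√13 ≈ 18.028*I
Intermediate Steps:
√(-2726 + T(49)) = √(-2726 + 49²) = √(-2726 + 2401) = √(-325) = 5*I*√13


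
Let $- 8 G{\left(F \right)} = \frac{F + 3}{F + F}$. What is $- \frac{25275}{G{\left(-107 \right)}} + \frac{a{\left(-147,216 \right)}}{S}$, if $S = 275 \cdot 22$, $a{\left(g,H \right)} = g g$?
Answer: $\frac{32723823417}{78650} \approx 4.1607 \cdot 10^{5}$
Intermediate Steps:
$a{\left(g,H \right)} = g^{2}$
$G{\left(F \right)} = - \frac{3 + F}{16 F}$ ($G{\left(F \right)} = - \frac{\left(F + 3\right) \frac{1}{F + F}}{8} = - \frac{\left(3 + F\right) \frac{1}{2 F}}{8} = - \frac{\frac{1}{2} \frac{1}{F} \left(3 + F\right)}{8} = - \frac{3 + F}{16 F}$)
$S = 6050$
$- \frac{25275}{G{\left(-107 \right)}} + \frac{a{\left(-147,216 \right)}}{S} = - \frac{25275}{\frac{1}{16} \frac{1}{-107} \left(-3 - -107\right)} + \frac{\left(-147\right)^{2}}{6050} = - \frac{25275}{\frac{1}{16} \left(- \frac{1}{107}\right) \left(-3 + 107\right)} + 21609 \cdot \frac{1}{6050} = - \frac{25275}{\frac{1}{16} \left(- \frac{1}{107}\right) 104} + \frac{21609}{6050} = - \frac{25275}{- \frac{13}{214}} + \frac{21609}{6050} = \left(-25275\right) \left(- \frac{214}{13}\right) + \frac{21609}{6050} = \frac{5408850}{13} + \frac{21609}{6050} = \frac{32723823417}{78650}$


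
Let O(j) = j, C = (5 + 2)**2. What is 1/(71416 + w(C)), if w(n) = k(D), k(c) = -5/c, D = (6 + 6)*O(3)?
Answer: 36/2570971 ≈ 1.4002e-5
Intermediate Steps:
C = 49 (C = 7**2 = 49)
D = 36 (D = (6 + 6)*3 = 12*3 = 36)
w(n) = -5/36
1/(71416 + w(C)) = 1/(71416 - 5/36) = 1/(2570971/36) = 36/2570971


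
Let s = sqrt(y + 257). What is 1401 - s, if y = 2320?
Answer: 1401 - sqrt(2577) ≈ 1350.2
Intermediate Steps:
s = sqrt(2577) (s = sqrt(2320 + 257) = sqrt(2577) ≈ 50.764)
1401 - s = 1401 - sqrt(2577)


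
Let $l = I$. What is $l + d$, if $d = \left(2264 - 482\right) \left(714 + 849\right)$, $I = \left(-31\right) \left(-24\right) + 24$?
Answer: $2786034$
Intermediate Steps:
$I = 768$ ($I = 744 + 24 = 768$)
$l = 768$
$d = 2785266$ ($d = 1782 \cdot 1563 = 2785266$)
$l + d = 768 + 2785266 = 2786034$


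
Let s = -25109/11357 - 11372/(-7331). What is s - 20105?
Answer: -1673960369810/83258167 ≈ -20106.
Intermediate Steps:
s = -54922275/83258167 (s = -25109*1/11357 - 11372*(-1/7331) = -25109/11357 + 11372/7331 = -54922275/83258167 ≈ -0.65966)
s - 20105 = -54922275/83258167 - 20105 = -1673960369810/83258167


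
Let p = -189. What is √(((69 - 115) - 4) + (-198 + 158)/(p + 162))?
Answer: I*√3930/9 ≈ 6.9655*I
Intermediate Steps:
√(((69 - 115) - 4) + (-198 + 158)/(p + 162)) = √(((69 - 115) - 4) + (-198 + 158)/(-189 + 162)) = √((-46 - 4) - 40/(-27)) = √(-50 - 40*(-1/27)) = √(-50 + 40/27) = √(-1310/27) = I*√3930/9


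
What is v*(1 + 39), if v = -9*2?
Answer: -720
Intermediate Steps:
v = -18
v*(1 + 39) = -18*(1 + 39) = -18*40 = -720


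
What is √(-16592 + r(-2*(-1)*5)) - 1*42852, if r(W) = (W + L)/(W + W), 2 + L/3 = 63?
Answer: -42852 + I*√1658235/10 ≈ -42852.0 + 128.77*I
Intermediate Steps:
L = 183 (L = -6 + 3*63 = -6 + 189 = 183)
r(W) = (183 + W)/(2*W) (r(W) = (W + 183)/(W + W) = (183 + W)/((2*W)) = (183 + W)*(1/(2*W)) = (183 + W)/(2*W))
√(-16592 + r(-2*(-1)*5)) - 1*42852 = √(-16592 + (183 - 2*(-1)*5)/(2*((-2*(-1)*5)))) - 1*42852 = √(-16592 + (183 + 2*5)/(2*((2*5)))) - 42852 = √(-16592 + (½)*(183 + 10)/10) - 42852 = √(-16592 + (½)*(⅒)*193) - 42852 = √(-16592 + 193/20) - 42852 = √(-331647/20) - 42852 = I*√1658235/10 - 42852 = -42852 + I*√1658235/10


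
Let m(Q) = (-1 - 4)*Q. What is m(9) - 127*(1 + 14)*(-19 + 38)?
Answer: -36240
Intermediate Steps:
m(Q) = -5*Q
m(9) - 127*(1 + 14)*(-19 + 38) = -5*9 - 127*(1 + 14)*(-19 + 38) = -45 - 1905*19 = -45 - 127*285 = -45 - 36195 = -36240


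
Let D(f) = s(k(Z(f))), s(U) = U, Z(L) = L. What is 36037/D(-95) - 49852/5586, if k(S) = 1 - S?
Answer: 10917605/29792 ≈ 366.46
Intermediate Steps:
D(f) = 1 - f
36037/D(-95) - 49852/5586 = 36037/(1 - 1*(-95)) - 49852/5586 = 36037/(1 + 95) - 49852*1/5586 = 36037/96 - 24926/2793 = 10917605/29792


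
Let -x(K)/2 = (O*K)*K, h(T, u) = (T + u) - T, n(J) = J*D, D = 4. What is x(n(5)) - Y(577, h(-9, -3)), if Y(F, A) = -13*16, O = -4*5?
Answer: 16208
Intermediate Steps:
O = -20
n(J) = 4*J (n(J) = J*4 = 4*J)
h(T, u) = u
x(K) = 40*K² (x(K) = -2*(-20*K)*K = -(-40)*K² = 40*K²)
Y(F, A) = -208
x(n(5)) - Y(577, h(-9, -3)) = 40*(4*5)² - 1*(-208) = 40*20² + 208 = 40*400 + 208 = 16000 + 208 = 16208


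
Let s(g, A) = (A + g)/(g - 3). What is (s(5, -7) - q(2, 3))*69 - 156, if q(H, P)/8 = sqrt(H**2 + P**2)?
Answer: -225 - 552*sqrt(13) ≈ -2215.3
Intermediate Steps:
s(g, A) = (A + g)/(-3 + g)
q(H, P) = 8*sqrt(H**2 + P**2)
(s(5, -7) - q(2, 3))*69 - 156 = ((-7 + 5)/(-3 + 5) - 8*sqrt(2**2 + 3**2))*69 - 156 = (-2/2 - 8*sqrt(4 + 9))*69 - 156 = ((1/2)*(-2) - 8*sqrt(13))*69 - 156 = (-1 - 8*sqrt(13))*69 - 156 = (-69 - 552*sqrt(13)) - 156 = -225 - 552*sqrt(13)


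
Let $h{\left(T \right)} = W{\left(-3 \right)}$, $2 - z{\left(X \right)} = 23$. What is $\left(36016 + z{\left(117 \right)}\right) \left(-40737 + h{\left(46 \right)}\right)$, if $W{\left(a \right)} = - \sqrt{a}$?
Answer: $-1466328315 - 35995 i \sqrt{3} \approx -1.4663 \cdot 10^{9} - 62345.0 i$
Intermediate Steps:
$z{\left(X \right)} = -21$ ($z{\left(X \right)} = 2 - 23 = -21$)
$h{\left(T \right)} = - i \sqrt{3}$ ($h{\left(T \right)} = - \sqrt{-3} = - i \sqrt{3}$)
$\left(36016 + z{\left(117 \right)}\right) \left(-40737 + h{\left(46 \right)}\right) = \left(36016 - 21\right) \left(-40737 - i \sqrt{3}\right) = 35995 \left(-40737 - i \sqrt{3}\right) = -1466328315 - 35995 i \sqrt{3}$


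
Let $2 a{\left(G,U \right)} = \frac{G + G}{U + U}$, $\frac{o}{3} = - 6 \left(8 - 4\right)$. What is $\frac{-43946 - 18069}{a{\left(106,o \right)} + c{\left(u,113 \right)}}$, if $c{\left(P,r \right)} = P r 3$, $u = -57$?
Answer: $\frac{4465080}{1391309} \approx 3.2093$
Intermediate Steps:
$c{\left(P,r \right)} = 3 P r$
$o = -72$ ($o = 3 \left(- 6 \left(8 - 4\right)\right) = 3 \left(\left(-6\right) 4\right) = 3 \left(-24\right) = -72$)
$a{\left(G,U \right)} = \frac{G}{2 U}$ ($a{\left(G,U \right)} = \frac{\left(G + G\right) \frac{1}{U + U}}{2} = \frac{2 G \frac{1}{2 U}}{2} = \frac{G \frac{1}{U}}{2} = \frac{G}{2 U}$)
$\frac{-43946 - 18069}{a{\left(106,o \right)} + c{\left(u,113 \right)}} = \frac{-43946 - 18069}{\frac{1}{2} \cdot 106 \frac{1}{-72} + 3 \left(-57\right) 113} = - \frac{62015}{\frac{1}{2} \cdot 106 \left(- \frac{1}{72}\right) - 19323} = - \frac{62015}{- \frac{53}{72} - 19323} = - \frac{62015}{- \frac{1391309}{72}} = \left(-62015\right) \left(- \frac{72}{1391309}\right) = \frac{4465080}{1391309}$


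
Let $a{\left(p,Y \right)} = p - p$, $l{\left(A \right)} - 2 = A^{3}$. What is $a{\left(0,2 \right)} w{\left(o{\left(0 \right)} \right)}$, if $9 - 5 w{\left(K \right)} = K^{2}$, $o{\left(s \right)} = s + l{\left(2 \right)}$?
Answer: $0$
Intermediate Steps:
$l{\left(A \right)} = 2 + A^{3}$
$a{\left(p,Y \right)} = 0$
$o{\left(s \right)} = 10 + s$ ($o{\left(s \right)} = s + \left(2 + 2^{3}\right) = s + \left(2 + 8\right) = s + 10 = 10 + s$)
$w{\left(K \right)} = \frac{9}{5} - \frac{K^{2}}{5}$
$a{\left(0,2 \right)} w{\left(o{\left(0 \right)} \right)} = 0 \left(\frac{9}{5} - \frac{\left(10 + 0\right)^{2}}{5}\right) = 0 \left(\frac{9}{5} - \frac{10^{2}}{5}\right) = 0 \left(\frac{9}{5} - 20\right) = 0 \left(- \frac{91}{5}\right) = 0$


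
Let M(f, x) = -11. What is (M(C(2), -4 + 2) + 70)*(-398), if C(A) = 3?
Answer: -23482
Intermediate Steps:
(M(C(2), -4 + 2) + 70)*(-398) = (-11 + 70)*(-398) = 59*(-398) = -23482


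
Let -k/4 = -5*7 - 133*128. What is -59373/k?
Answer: -59373/68236 ≈ -0.87011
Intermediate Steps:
k = 68236 (k = -4*(-5*7 - 133*128) = -4*(-35 - 17024) = -4*(-17059) = 68236)
-59373/k = -59373/68236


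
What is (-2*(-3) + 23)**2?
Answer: 841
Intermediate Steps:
(-2*(-3) + 23)**2 = (6 + 23)**2 = 29**2 = 841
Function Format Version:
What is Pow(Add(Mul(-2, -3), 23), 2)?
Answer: 841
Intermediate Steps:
Pow(Add(Mul(-2, -3), 23), 2) = Pow(Add(6, 23), 2) = Pow(29, 2) = 841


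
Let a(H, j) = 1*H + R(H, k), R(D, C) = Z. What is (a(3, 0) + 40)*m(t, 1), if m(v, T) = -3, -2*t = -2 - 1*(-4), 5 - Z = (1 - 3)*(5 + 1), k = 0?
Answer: -180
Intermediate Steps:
Z = 17 (Z = 5 - (1 - 3)*(5 + 1) = 5 - (-2)*6 = 5 - 1*(-12) = 5 + 12 = 17)
R(D, C) = 17
t = -1 (t = -(-2 - 1*(-4))/2 = -(-2 + 4)/2 = -1/2*2 = -1)
a(H, j) = 17 + H (a(H, j) = 1*H + 17 = H + 17 = 17 + H)
(a(3, 0) + 40)*m(t, 1) = ((17 + 3) + 40)*(-3) = (20 + 40)*(-3) = 60*(-3) = -180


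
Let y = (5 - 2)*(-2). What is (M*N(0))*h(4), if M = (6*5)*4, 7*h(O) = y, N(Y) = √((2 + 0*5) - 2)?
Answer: 0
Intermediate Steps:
y = -6 (y = 3*(-2) = -6)
N(Y) = 0 (N(Y) = √((2 + 0) - 2) = √(2 - 2) = √0 = 0)
h(O) = -6/7 (h(O) = (⅐)*(-6) = -6/7)
M = 120 (M = 30*4 = 120)
(M*N(0))*h(4) = (120*0)*(-6/7) = 0*(-6/7) = 0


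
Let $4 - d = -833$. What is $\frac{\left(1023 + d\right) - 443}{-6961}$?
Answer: $- \frac{1417}{6961} \approx -0.20356$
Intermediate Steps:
$d = 837$ ($d = 4 - -833 = 4 + 833 = 837$)
$\frac{\left(1023 + d\right) - 443}{-6961} = \frac{\left(1023 + 837\right) - 443}{-6961} = \left(1860 - 443\right) \left(- \frac{1}{6961}\right) = 1417 \left(- \frac{1}{6961}\right) = - \frac{1417}{6961}$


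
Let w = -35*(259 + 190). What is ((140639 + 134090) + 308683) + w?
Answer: 567697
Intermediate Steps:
w = -15715 (w = -35*449 = -15715)
((140639 + 134090) + 308683) + w = ((140639 + 134090) + 308683) - 15715 = (274729 + 308683) - 15715 = 583412 - 15715 = 567697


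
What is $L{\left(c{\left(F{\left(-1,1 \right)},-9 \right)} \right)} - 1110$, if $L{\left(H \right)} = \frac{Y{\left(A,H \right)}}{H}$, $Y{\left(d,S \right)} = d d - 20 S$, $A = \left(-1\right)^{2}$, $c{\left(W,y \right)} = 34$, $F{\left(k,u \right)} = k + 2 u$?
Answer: $- \frac{38419}{34} \approx -1130.0$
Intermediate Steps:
$A = 1$
$Y{\left(d,S \right)} = d^{2} - 20 S$
$L{\left(H \right)} = \frac{1 - 20 H}{H}$ ($L{\left(H \right)} = \frac{1^{2} - 20 H}{H} = \frac{1 - 20 H}{H}$)
$L{\left(c{\left(F{\left(-1,1 \right)},-9 \right)} \right)} - 1110 = \left(-20 + \frac{1}{34}\right) - 1110 = - \frac{679}{34} - 1110 = - \frac{38419}{34}$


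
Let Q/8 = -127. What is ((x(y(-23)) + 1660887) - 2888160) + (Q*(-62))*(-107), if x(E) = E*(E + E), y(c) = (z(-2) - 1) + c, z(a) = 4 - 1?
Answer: -7966535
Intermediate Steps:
z(a) = 3
y(c) = 2 + c (y(c) = (3 - 1) + c = 2 + c)
Q = -1016 (Q = 8*(-127) = -1016)
x(E) = 2*E² (x(E) = E*(2*E) = 2*E²)
((x(y(-23)) + 1660887) - 2888160) + (Q*(-62))*(-107) = ((2*(2 - 23)² + 1660887) - 2888160) - 1016*(-62)*(-107) = ((2*(-21)² + 1660887) - 2888160) + 62992*(-107) = ((2*441 + 1660887) - 2888160) - 6740144 = ((882 + 1660887) - 2888160) - 6740144 = (1661769 - 2888160) - 6740144 = -1226391 - 6740144 = -7966535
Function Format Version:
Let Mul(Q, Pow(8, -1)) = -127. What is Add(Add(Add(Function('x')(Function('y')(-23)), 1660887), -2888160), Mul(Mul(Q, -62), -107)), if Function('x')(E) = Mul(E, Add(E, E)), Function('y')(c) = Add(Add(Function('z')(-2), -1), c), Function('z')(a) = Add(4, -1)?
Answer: -7966535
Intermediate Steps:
Function('z')(a) = 3
Function('y')(c) = Add(2, c) (Function('y')(c) = Add(Add(3, -1), c) = Add(2, c))
Q = -1016 (Q = Mul(8, -127) = -1016)
Function('x')(E) = Mul(2, Pow(E, 2)) (Function('x')(E) = Mul(E, Mul(2, E)) = Mul(2, Pow(E, 2)))
Add(Add(Add(Function('x')(Function('y')(-23)), 1660887), -2888160), Mul(Mul(Q, -62), -107)) = Add(Add(Add(Mul(2, Pow(Add(2, -23), 2)), 1660887), -2888160), Mul(Mul(-1016, -62), -107)) = Add(Add(Add(Mul(2, Pow(-21, 2)), 1660887), -2888160), Mul(62992, -107)) = Add(Add(Add(Mul(2, 441), 1660887), -2888160), -6740144) = Add(Add(Add(882, 1660887), -2888160), -6740144) = Add(Add(1661769, -2888160), -6740144) = Add(-1226391, -6740144) = -7966535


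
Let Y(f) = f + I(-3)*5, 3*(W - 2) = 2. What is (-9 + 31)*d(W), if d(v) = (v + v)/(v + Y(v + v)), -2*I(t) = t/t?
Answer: 64/3 ≈ 21.333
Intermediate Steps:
I(t) = -½ (I(t) = -t/(2*t) = -½*1 = -½)
W = 8/3 (W = 2 + (⅓)*2 = 2 + ⅔ = 8/3 ≈ 2.6667)
Y(f) = -5/2 + f (Y(f) = f - ½*5 = f - 5/2 = -5/2 + f)
d(v) = 2*v/(-5/2 + 3*v) (d(v) = (v + v)/(v + (-5/2 + (v + v))) = (2*v)/(v + (-5/2 + 2*v)) = (2*v)/(-5/2 + 3*v) = 2*v/(-5/2 + 3*v))
(-9 + 31)*d(W) = (-9 + 31)*(4*(8/3)/(-5 + 6*(8/3))) = 22*(4*(8/3)/(-5 + 16)) = 22*(4*(8/3)/11) = 22*(4*(8/3)*(1/11)) = 22*(32/33) = 64/3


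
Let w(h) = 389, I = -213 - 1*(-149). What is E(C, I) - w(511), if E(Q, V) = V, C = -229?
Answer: -453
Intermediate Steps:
I = -64 (I = -213 + 149 = -64)
E(C, I) - w(511) = -64 - 1*389 = -64 - 389 = -453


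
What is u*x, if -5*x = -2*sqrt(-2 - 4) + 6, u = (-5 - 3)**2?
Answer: -384/5 + 128*I*sqrt(6)/5 ≈ -76.8 + 62.707*I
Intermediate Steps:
u = 64 (u = (-8)**2 = 64)
x = -6/5 + 2*I*sqrt(6)/5 (x = -(-2*sqrt(-2 - 4) + 6)/5 = -(-2*I*sqrt(6) + 6)/5 = -(6 - 2*I*sqrt(6))/5 = -6/5 + 2*I*sqrt(6)/5 ≈ -1.2 + 0.9798*I)
u*x = 64*(-6/5 + 2*I*sqrt(6)/5) = -384/5 + 128*I*sqrt(6)/5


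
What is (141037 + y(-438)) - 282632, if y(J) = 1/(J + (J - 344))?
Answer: -172745901/1220 ≈ -1.4160e+5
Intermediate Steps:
y(J) = 1/(-344 + 2*J) (y(J) = 1/(J + (-344 + J)) = 1/(-344 + 2*J))
(141037 + y(-438)) - 282632 = (141037 + 1/(2*(-172 - 438))) - 282632 = (141037 + (½)/(-610)) - 282632 = (141037 + (½)*(-1/610)) - 282632 = (141037 - 1/1220) - 282632 = 172065139/1220 - 282632 = -172745901/1220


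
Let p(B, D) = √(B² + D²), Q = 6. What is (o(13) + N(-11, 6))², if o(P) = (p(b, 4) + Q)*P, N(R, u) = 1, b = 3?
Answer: 20736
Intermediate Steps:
o(P) = 11*P (o(P) = (√(3² + 4²) + 6)*P = (√(9 + 16) + 6)*P = (√25 + 6)*P = (5 + 6)*P = 11*P)
(o(13) + N(-11, 6))² = (11*13 + 1)² = (143 + 1)² = 144² = 20736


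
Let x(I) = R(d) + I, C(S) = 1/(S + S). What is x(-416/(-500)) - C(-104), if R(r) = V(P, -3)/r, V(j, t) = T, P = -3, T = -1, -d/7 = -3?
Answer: 430897/546000 ≈ 0.78919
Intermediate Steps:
d = 21 (d = -7*(-3) = 21)
V(j, t) = -1
C(S) = 1/(2*S)
R(r) = -1/r
x(I) = -1/21 + I
x(-416/(-500)) - C(-104) = (-1/21 - 416/(-500)) - 1/(2*(-104)) = (-1/21 - 416*(-1/500)) - (-1)/(2*104) = (-1/21 + 104/125) - 1*(-1/208) = 2059/2625 + 1/208 = 430897/546000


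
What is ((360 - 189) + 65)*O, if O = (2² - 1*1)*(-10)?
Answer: -7080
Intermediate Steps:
O = -30 (O = (4 - 1)*(-10) = 3*(-10) = -30)
((360 - 189) + 65)*O = ((360 - 189) + 65)*(-30) = (171 + 65)*(-30) = 236*(-30) = -7080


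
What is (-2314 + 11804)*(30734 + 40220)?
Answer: 673353460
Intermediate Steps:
(-2314 + 11804)*(30734 + 40220) = 9490*70954 = 673353460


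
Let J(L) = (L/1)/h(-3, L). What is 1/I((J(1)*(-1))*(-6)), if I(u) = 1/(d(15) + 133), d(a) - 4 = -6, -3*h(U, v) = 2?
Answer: 131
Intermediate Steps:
h(U, v) = -⅔ (h(U, v) = -⅓*2 = -⅔)
d(a) = -2 (d(a) = 4 - 6 = -2)
J(L) = -3*L/2 (J(L) = (L/1)/(-⅔) = (L*1)*(-3/2) = L*(-3/2) = -3*L/2)
I(u) = 1/131 (I(u) = 1/(-2 + 133) = 1/131)
1/I((J(1)*(-1))*(-6)) = 1/(1/131) = 131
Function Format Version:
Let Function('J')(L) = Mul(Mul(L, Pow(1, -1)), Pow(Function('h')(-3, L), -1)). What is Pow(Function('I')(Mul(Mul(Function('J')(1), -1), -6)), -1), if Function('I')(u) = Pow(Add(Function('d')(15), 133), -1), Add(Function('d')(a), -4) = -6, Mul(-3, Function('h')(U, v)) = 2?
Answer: 131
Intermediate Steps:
Function('h')(U, v) = Rational(-2, 3) (Function('h')(U, v) = Mul(Rational(-1, 3), 2) = Rational(-2, 3))
Function('d')(a) = -2 (Function('d')(a) = Add(4, -6) = -2)
Function('J')(L) = Mul(Rational(-3, 2), L) (Function('J')(L) = Mul(Mul(L, Pow(1, -1)), Pow(Rational(-2, 3), -1)) = Mul(Mul(L, 1), Rational(-3, 2)) = Mul(L, Rational(-3, 2)) = Mul(Rational(-3, 2), L))
Function('I')(u) = Rational(1, 131) (Function('I')(u) = Pow(Add(-2, 133), -1) = Pow(131, -1) = Rational(1, 131))
Pow(Function('I')(Mul(Mul(Function('J')(1), -1), -6)), -1) = Pow(Rational(1, 131), -1) = 131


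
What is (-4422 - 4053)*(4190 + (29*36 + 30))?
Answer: -44612400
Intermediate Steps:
(-4422 - 4053)*(4190 + (29*36 + 30)) = -8475*(4190 + (1044 + 30)) = -8475*(4190 + 1074) = -8475*5264 = -44612400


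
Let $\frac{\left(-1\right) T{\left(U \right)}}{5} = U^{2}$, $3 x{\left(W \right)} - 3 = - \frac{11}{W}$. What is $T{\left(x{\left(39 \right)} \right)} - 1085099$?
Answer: $- \frac{14853976391}{13689} \approx -1.0851 \cdot 10^{6}$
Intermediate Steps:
$x{\left(W \right)} = 1 - \frac{11}{3 W}$ ($x{\left(W \right)} = 1 + \frac{\left(-11\right) \frac{1}{W}}{3} = 1 - \frac{11}{3 W}$)
$T{\left(U \right)} = - 5 U^{2}$
$T{\left(x{\left(39 \right)} \right)} - 1085099 = - 5 \left(\frac{- \frac{11}{3} + 39}{39}\right)^{2} - 1085099 = - 5 \left(\frac{1}{39} \cdot \frac{106}{3}\right)^{2} - 1085099 = - 5 \left(\frac{106}{117}\right)^{2} - 1085099 = \left(-5\right) \frac{11236}{13689} - 1085099 = - \frac{56180}{13689} - 1085099 = - \frac{14853976391}{13689}$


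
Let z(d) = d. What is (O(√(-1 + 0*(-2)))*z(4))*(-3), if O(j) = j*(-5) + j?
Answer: 48*I ≈ 48.0*I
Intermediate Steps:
O(j) = -4*j (O(j) = -5*j + j = -4*j)
(O(√(-1 + 0*(-2)))*z(4))*(-3) = (-4*√(-1 + 0*(-2))*4)*(-3) = (-4*√(-1 + 0)*4)*(-3) = (-4*I*4)*(-3) = -16*I*(-3) = 48*I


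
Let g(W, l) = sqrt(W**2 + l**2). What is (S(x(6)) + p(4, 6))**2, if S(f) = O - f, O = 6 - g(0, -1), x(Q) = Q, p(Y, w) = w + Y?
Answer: 81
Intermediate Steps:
p(Y, w) = Y + w
O = 5 (O = 6 - sqrt(0**2 + (-1)**2) = 6 - sqrt(0 + 1) = 6 - sqrt(1) = 6 - 1*1 = 6 - 1 = 5)
S(f) = 5 - f
(S(x(6)) + p(4, 6))**2 = ((5 - 1*6) + (4 + 6))**2 = ((5 - 6) + 10)**2 = (-1 + 10)**2 = 9**2 = 81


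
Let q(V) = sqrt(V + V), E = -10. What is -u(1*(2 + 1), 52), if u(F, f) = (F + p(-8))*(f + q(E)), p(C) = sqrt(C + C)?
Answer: -156 - 208*I + sqrt(5)*(8 - 6*I) ≈ -138.11 - 221.42*I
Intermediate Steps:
q(V) = sqrt(2)*sqrt(V) (q(V) = sqrt(2*V) = sqrt(2)*sqrt(V))
p(C) = sqrt(2)*sqrt(C) (p(C) = sqrt(2*C) = sqrt(2)*sqrt(C))
u(F, f) = (F + 4*I)*(f + 2*I*sqrt(5)) (u(F, f) = (F + sqrt(2)*sqrt(-8))*(f + sqrt(2)*sqrt(-10)) = (F + sqrt(2)*(2*I*sqrt(2)))*(f + sqrt(2)*(I*sqrt(10))) = (F + 4*I)*(f + 2*I*sqrt(5)))
-u(1*(2 + 1), 52) = -(-8*sqrt(5) + (1*(2 + 1))*52 + 4*I*52 + 2*I*(1*(2 + 1))*sqrt(5)) = -(-8*sqrt(5) + (1*3)*52 + 208*I + 2*I*(1*3)*sqrt(5)) = -(-8*sqrt(5) + 3*52 + 208*I + 2*I*3*sqrt(5)) = -(-8*sqrt(5) + 156 + 208*I + 6*I*sqrt(5)) = -(156 - 8*sqrt(5) + 208*I + 6*I*sqrt(5)) = -156 - 208*I + 8*sqrt(5) - 6*I*sqrt(5)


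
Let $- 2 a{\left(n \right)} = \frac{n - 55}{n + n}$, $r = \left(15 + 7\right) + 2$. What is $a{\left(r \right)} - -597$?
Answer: $\frac{57343}{96} \approx 597.32$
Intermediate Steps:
$r = 24$ ($r = 22 + 2 = 24$)
$a{\left(n \right)} = - \frac{-55 + n}{4 n}$ ($a{\left(n \right)} = - \frac{\left(n - 55\right) \frac{1}{n + n}}{2} = - \frac{\left(-55 + n\right) \frac{1}{2 n}}{2} = - \frac{\frac{1}{2} \frac{1}{n} \left(-55 + n\right)}{2} = - \frac{-55 + n}{4 n}$)
$a{\left(r \right)} - -597 = \frac{55 - 24}{4 \cdot 24} - -597 = \frac{1}{4} \cdot \frac{1}{24} \left(55 - 24\right) + 597 = \frac{1}{4} \cdot \frac{1}{24} \cdot 31 + 597 = \frac{31}{96} + 597 = \frac{57343}{96}$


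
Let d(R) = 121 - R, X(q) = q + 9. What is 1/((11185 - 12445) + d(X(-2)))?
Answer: -1/1146 ≈ -0.00087260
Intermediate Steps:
X(q) = 9 + q
1/((11185 - 12445) + d(X(-2))) = 1/((11185 - 12445) + (121 - (9 - 2))) = 1/(-1260 + (121 - 1*7)) = 1/(-1260 + (121 - 7)) = 1/(-1260 + 114) = 1/(-1146) = -1/1146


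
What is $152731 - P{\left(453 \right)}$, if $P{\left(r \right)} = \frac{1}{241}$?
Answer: $\frac{36808170}{241} \approx 1.5273 \cdot 10^{5}$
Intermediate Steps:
$P{\left(r \right)} = \frac{1}{241}$
$152731 - P{\left(453 \right)} = 152731 - \frac{1}{241} = \frac{36808170}{241}$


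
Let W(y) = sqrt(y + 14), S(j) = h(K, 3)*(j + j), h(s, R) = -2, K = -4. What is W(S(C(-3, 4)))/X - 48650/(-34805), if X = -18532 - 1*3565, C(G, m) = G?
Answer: 9730/6961 - sqrt(26)/22097 ≈ 1.3976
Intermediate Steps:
X = -22097 (X = -18532 - 3565 = -22097)
S(j) = -4*j (S(j) = -2*(j + j) = -4*j)
W(y) = sqrt(14 + y)
W(S(C(-3, 4)))/X - 48650/(-34805) = sqrt(14 - 4*(-3))/(-22097) - 48650/(-34805) = sqrt(14 + 12)*(-1/22097) - 48650*(-1/34805) = sqrt(26)*(-1/22097) + 9730/6961 = -sqrt(26)/22097 + 9730/6961 = 9730/6961 - sqrt(26)/22097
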